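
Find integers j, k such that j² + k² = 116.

We need to find integers j, k > 0 such that j² + k² = 116.
Trying j = 4: k² = 116 - 4² = 116 - 16 = 100
k = 10
Check: 4² + 10² = 16 + 100 = 116 ✓

116 = 4² + 10²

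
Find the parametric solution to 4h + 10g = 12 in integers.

Step 1: Compute gcd(4, 10) = 2.
Since 2 divides 12, solutions exist.

Step 2: Find a particular solution using extended Euclidean algorithm.
We get h₀ = -12, g₀ = 6.
Check: 4*-12 + 10*6 = 12 = 12 ✓

Step 3: Write the general solution.
h = -12 + (10/2)t = -12 + 5t
g = 6 - (4/2)t = 6 - 2t
for any integer t.

h = -12 + 5t, g = 6 - 2t for integer t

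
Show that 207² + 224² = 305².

Compute a² + b²:
207² + 224² = 42849 + 50176 = 93025
Compute c²:
305² = 93025
Since 93025 = 93025, it is a Pythagorean triple.

Yes, it is a Pythagorean triple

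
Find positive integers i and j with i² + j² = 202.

We need to find integers i, j > 0 such that i² + j² = 202.
Trying i = 9: j² = 202 - 9² = 202 - 81 = 121
j = 11
Check: 9² + 11² = 81 + 121 = 202 ✓

202 = 9² + 11²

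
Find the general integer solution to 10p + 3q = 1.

Step 1: Compute gcd(10, 3) = 1.
Since 1 divides 1, solutions exist.

Step 2: Find a particular solution using extended Euclidean algorithm.
We get p₀ = 1, q₀ = -3.
Check: 10*1 + 3*-3 = 1 = 1 ✓

Step 3: Write the general solution.
p = 1 + (3/1)t = 1 + 3t
q = -3 - (10/1)t = -3 - 10t
for any integer t.

p = 1 + 3t, q = -3 - 10t for integer t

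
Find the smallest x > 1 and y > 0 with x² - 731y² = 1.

We seek the smallest positive integers (x, y) with x² - 731y² = 1, i.e., x² = 731y² + 1.
Try successive y values:
y = 1: x² = 731·1² + 1 = 732, not a perfect square
y = 2: x² = 731·2² + 1 = 2925, not a perfect square
y = 3: x² = 731·3² + 1 = 6580, not a perfect square
... continuing the search (or via continued fractions) ...
y = 27: x² = 731·27² + 1 = 532900, x = 730 ✓

Verify: 730² - 731·27² = 532900 - 532899 = 1 ✓

x = 730, y = 27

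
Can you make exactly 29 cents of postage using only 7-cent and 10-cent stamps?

We need non-negative x, y with 7x + 10y = 29.
gcd(7, 10) = 1 divides 29, so integer solutions exist, but checking x = 0..4 shows none with y ≥ 0.
So 29 cannot be made with non-negative stamp counts.

No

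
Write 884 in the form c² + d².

We need to find integers c, d > 0 such that c² + d² = 884.
Trying c = 10: d² = 884 - 10² = 884 - 100 = 784
d = 28
Check: 10² + 28² = 100 + 784 = 884 ✓

884 = 10² + 28²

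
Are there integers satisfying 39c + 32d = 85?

Step 1: Compute gcd(39, 32).
gcd(39, 32) = 1

Step 2: Check divisibility.
Does 1 divide 85? 85 = 1 x 85, so yes.

By the theorem on linear Diophantine equations, 39c + 32d = 85 has integer solutions if and only if gcd(39, 32) divides 85. Since 1 | 85, solutions exist.

Yes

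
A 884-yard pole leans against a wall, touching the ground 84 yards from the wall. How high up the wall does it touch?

The ladder, wall, and ground form a right triangle with hypotenuse 884 and one leg 84.
By the Pythagorean theorem: h² = 884² - 84² = 781456 - 7056 = 774400
h = √774400 = 880 yards

880 yards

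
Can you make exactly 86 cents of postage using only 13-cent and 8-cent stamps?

We need non-negative x, y with 13x + 8y = 86.
gcd(13, 8) = 1 divides 86, so integer solutions exist.
Search for a non-negative one: x = 6 gives 8y = 86 - 78 = 8, so y = 1.
Check: 13·6 + 8·1 = 86 ✓

Yes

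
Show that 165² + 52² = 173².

Compute a² + b² = 165² + 52² = 27225 + 2704 = 29929
Compute c² = 173² = 29929
Since 29929 = 29929, confirmed.

Yes, it is a Pythagorean triple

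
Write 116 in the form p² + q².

We need to find integers p, q > 0 such that p² + q² = 116.
Trying p = 4: q² = 116 - 4² = 116 - 16 = 100
q = 10
Check: 4² + 10² = 16 + 100 = 116 ✓

116 = 4² + 10²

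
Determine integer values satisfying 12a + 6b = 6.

Step 1: Check solvability.
gcd(12, 6) = 6
Since 6 divides 6, solutions exist.

Step 2: Apply extended Euclidean algorithm to find gcd.
We find integers such that 12*x0 + 6*y0 = 6

Step 3: Scale the particular solution.
Multiply by 6/6 = 1:
a = 0, b = 1

Step 4: Verify.
12*(0) + 6*(1) = 6 = 6 ✓

a = 0, b = 1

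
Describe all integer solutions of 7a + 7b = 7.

Step 1: Compute gcd(7, 7) = 7.
Since 7 divides 7, solutions exist.

Step 2: Find a particular solution using extended Euclidean algorithm.
We get a₀ = 0, b₀ = 1.
Check: 7*0 + 7*1 = 7 = 7 ✓

Step 3: Write the general solution.
a = 0 + (7/7)t = 0 + 1t
b = 1 - (7/7)t = 1 - 1t
for any integer t.

a = 0 + 1t, b = 1 - 1t for integer t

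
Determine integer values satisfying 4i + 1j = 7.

Step 1: Check solvability.
gcd(4, 1) = 1
Since 1 divides 7, solutions exist.

Step 2: Apply extended Euclidean algorithm to find gcd.
We find integers such that 4*x0 + 1*y0 = 1

Step 3: Scale the particular solution.
Multiply by 7/1 = 7:
i = 0, j = 7

Step 4: Verify.
4*(0) + 1*(7) = 7 = 7 ✓

i = 0, j = 7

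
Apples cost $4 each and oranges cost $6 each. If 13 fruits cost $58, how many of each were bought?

Let a = apples, o = oranges.
a + o = 13
4a + 6o = 58
Substitute o = 13 - a:
4a + 6(13 - a) = 58
(4 - 6)a = 58 - 78
-2a = -20
a = 10, o = 13 - 10 = 3

Apples: 10, Oranges: 3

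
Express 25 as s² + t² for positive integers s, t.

We need to find integers s, t > 0 such that s² + t² = 25.
Trying s = 3: t² = 25 - 3² = 25 - 9 = 16
t = 4
Check: 3² + 4² = 9 + 16 = 25 ✓

25 = 3² + 4²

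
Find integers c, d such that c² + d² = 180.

We need to find integers c, d > 0 such that c² + d² = 180.
Trying c = 6: d² = 180 - 6² = 180 - 36 = 144
d = 12
Check: 6² + 12² = 36 + 144 = 180 ✓

180 = 6² + 12²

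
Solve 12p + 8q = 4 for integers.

Step 1: Check solvability.
gcd(12, 8) = 4
Since 4 divides 4, solutions exist.

Step 2: Apply extended Euclidean algorithm to find gcd.
We find integers such that 12*x0 + 8*y0 = 4

Step 3: Scale the particular solution.
Multiply by 4/4 = 1:
p = 1, q = -1

Step 4: Verify.
12*(1) + 8*(-1) = 4 = 4 ✓

p = 1, q = -1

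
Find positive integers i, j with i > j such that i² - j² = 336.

Factor: i² - j² = (i+j)(i-j) = 336.
We need two factors of 336 with the same parity.
Use i+j = 168 and i-j = 2 (product 168·2 = 336).
Adding: 2i = 170, so i = 85.
Subtracting: 2j = 166, so j = 83.
Check: 85² - 83² = 7225 - 6889 = 336 ✓

i = 85, j = 83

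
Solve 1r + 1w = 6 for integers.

Step 1: Check solvability.
gcd(1, 1) = 1
Since 1 divides 6, solutions exist.

Step 2: Apply extended Euclidean algorithm to find gcd.
We find integers such that 1*x0 + 1*y0 = 1

Step 3: Scale the particular solution.
Multiply by 6/1 = 6:
r = 0, w = 6

Step 4: Verify.
1*(0) + 1*(6) = 6 = 6 ✓

r = 0, w = 6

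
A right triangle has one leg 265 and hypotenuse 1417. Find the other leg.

b² = c² - a² = 2007889 - 70225 = 1937664
b = 1392

1392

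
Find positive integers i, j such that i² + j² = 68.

Search for i with 68 - i² a perfect square.
i = 2: 68 - 2² = 68 - 4 = 64 = 8² ✓
So i = 2, j = 8.

i = 2, j = 8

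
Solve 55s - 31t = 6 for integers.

Step 1: Check solvability.
gcd(55, 31) = 1
Since 1 divides 6, solutions exist.

Step 2: Apply extended Euclidean algorithm to find gcd.
We find integers such that 55*x0 + 31*y0 = 1

Step 3: Scale the particular solution.
Multiply by 6/1 = 6:
s = -54, t = -96

Step 4: Verify.
55*(-54) - 31*(-96) = 6 = 6 ✓

s = -54, t = -96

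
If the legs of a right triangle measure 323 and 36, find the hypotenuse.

c² = a² + b² = 323² + 36² = 104329 + 1296 = 105625
c = 325

325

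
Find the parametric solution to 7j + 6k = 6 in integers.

Step 1: Compute gcd(7, 6) = 1.
Since 1 divides 6, solutions exist.

Step 2: Find a particular solution using extended Euclidean algorithm.
We get j₀ = 6, k₀ = -6.
Check: 7*6 + 6*-6 = 6 = 6 ✓

Step 3: Write the general solution.
j = 6 + (6/1)t = 6 + 6t
k = -6 - (7/1)t = -6 - 7t
for any integer t.

j = 6 + 6t, k = -6 - 7t for integer t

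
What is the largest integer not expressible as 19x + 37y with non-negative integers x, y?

For two coprime denominations a and b, the Frobenius number (largest value not representable as a non-negative combination) is ab - a - b.
Here gcd(19, 37) = 1, so they are coprime.
F(19, 37) = 19·37 - 19 - 37 = 703 - 56 = 647

647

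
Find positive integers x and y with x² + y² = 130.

We need to find integers x, y > 0 such that x² + y² = 130.
Trying x = 3: y² = 130 - 3² = 130 - 9 = 121
y = 11
Check: 3² + 11² = 9 + 121 = 130 ✓

130 = 3² + 11²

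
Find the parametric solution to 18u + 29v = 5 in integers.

Step 1: Compute gcd(18, 29) = 1.
Since 1 divides 5, solutions exist.

Step 2: Find a particular solution using extended Euclidean algorithm.
We get u₀ = -40, v₀ = 25.
Check: 18*-40 + 29*25 = 5 = 5 ✓

Step 3: Write the general solution.
u = -40 + (29/1)t = -40 + 29t
v = 25 - (18/1)t = 25 - 18t
for any integer t.

u = -40 + 29t, v = 25 - 18t for integer t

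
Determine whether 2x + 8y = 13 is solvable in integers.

Step 1: Compute gcd(2, 8).
gcd(2, 8) = 2

Step 2: Check divisibility.
Does 2 divide 13? 13 = 2 x 6 + 1, so no.

By the theorem on linear Diophantine equations, 2x + 8y = 13 has integer solutions if and only if gcd(2, 8) divides 13. Since 2 does not divide 13, no solutions exist.

No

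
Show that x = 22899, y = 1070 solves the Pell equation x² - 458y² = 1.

Compute x² = 22899² = 524364201
Compute 458y² = 458·1070² = 458·1144900 = 524364200
x² - 458y² = 524364201 - 524364200 = 1
Since this equals 1, (22899, 1070) is a solution.

Yes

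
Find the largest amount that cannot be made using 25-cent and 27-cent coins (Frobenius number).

For two coprime denominations a and b, the Frobenius number (largest value not representable as a non-negative combination) is ab - a - b.
Here gcd(25, 27) = 1, so they are coprime.
F(25, 27) = 25·27 - 25 - 27 = 675 - 52 = 623

623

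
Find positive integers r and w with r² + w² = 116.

We need to find integers r, w > 0 such that r² + w² = 116.
Trying r = 4: w² = 116 - 4² = 116 - 16 = 100
w = 10
Check: 4² + 10² = 16 + 100 = 116 ✓

116 = 4² + 10²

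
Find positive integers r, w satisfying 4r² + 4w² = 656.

Try small values of r and check whether (656 - 4r²)/4 is a perfect square.
r = 8: 4·8² = 256, so 4w² = 656 - 256 = 400, giving w² = 100, w = 10.
Check: 4·8² + 4·10² = 256 + 400 = 656 ✓

r = 8, w = 10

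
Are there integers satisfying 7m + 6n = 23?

Step 1: Compute gcd(7, 6).
gcd(7, 6) = 1

Step 2: Check divisibility.
Does 1 divide 23? 23 = 1 x 23, so yes.

By the theorem on linear Diophantine equations, 7m + 6n = 23 has integer solutions if and only if gcd(7, 6) divides 23. Since 1 | 23, solutions exist.

Yes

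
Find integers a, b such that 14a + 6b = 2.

Step 1: Check solvability.
gcd(14, 6) = 2
Since 2 divides 2, solutions exist.

Step 2: Apply extended Euclidean algorithm to find gcd.
We find integers such that 14*x0 + 6*y0 = 2

Step 3: Scale the particular solution.
Multiply by 2/2 = 1:
a = 1, b = -2

Step 4: Verify.
14*(1) + 6*(-2) = 2 = 2 ✓

a = 1, b = -2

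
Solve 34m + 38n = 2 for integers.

Step 1: Check solvability.
gcd(34, 38) = 2
Since 2 divides 2, solutions exist.

Step 2: Apply extended Euclidean algorithm to find gcd.
We find integers such that 34*x0 + 38*y0 = 2

Step 3: Scale the particular solution.
Multiply by 2/2 = 1:
m = 9, n = -8

Step 4: Verify.
34*(9) + 38*(-8) = 2 = 2 ✓

m = 9, n = -8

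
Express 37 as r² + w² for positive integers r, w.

We need to find integers r, w > 0 such that r² + w² = 37.
Trying r = 1: w² = 37 - 1² = 37 - 1 = 36
w = 6
Check: 1² + 6² = 1 + 36 = 37 ✓

37 = 1² + 6²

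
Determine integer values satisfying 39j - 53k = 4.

Step 1: Check solvability.
gcd(39, 53) = 1
Since 1 divides 4, solutions exist.

Step 2: Apply extended Euclidean algorithm to find gcd.
We find integers such that 39*x0 + 53*y0 = 1

Step 3: Scale the particular solution.
Multiply by 4/1 = 4:
j = -76, k = -56

Step 4: Verify.
39*(-76) - 53*(-56) = 4 = 4 ✓

j = -76, k = -56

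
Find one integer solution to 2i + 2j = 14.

Step 1: Check solvability.
gcd(2, 2) = 2
Since 2 divides 14, solutions exist.

Step 2: Apply extended Euclidean algorithm to find gcd.
We find integers such that 2*x0 + 2*y0 = 2

Step 3: Scale the particular solution.
Multiply by 14/2 = 7:
i = 0, j = 7

Step 4: Verify.
2*(0) + 2*(7) = 14 = 14 ✓

i = 0, j = 7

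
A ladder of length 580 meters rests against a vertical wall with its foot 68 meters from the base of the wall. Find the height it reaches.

The ladder, wall, and ground form a right triangle with hypotenuse 580 and one leg 68.
By the Pythagorean theorem: h² = 580² - 68² = 336400 - 4624 = 331776
h = √331776 = 576 meters

576 meters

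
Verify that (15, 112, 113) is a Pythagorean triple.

Compute a² + b²:
15² + 112² = 225 + 12544 = 12769
Compute c²:
113² = 12769
Since 12769 = 12769, it is a Pythagorean triple.

Yes, it is a Pythagorean triple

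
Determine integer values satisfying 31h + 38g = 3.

Step 1: Check solvability.
gcd(31, 38) = 1
Since 1 divides 3, solutions exist.

Step 2: Apply extended Euclidean algorithm to find gcd.
We find integers such that 31*x0 + 38*y0 = 1

Step 3: Scale the particular solution.
Multiply by 3/1 = 3:
h = -33, g = 27

Step 4: Verify.
31*(-33) + 38*(27) = 3 = 3 ✓

h = -33, g = 27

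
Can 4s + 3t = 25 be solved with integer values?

Step 1: Compute gcd(4, 3).
gcd(4, 3) = 1

Step 2: Check divisibility.
Does 1 divide 25? 25 = 1 x 25, so yes.

By the theorem on linear Diophantine equations, 4s + 3t = 25 has integer solutions if and only if gcd(4, 3) divides 25. Since 1 | 25, solutions exist.

Yes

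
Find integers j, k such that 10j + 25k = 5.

Step 1: Check solvability.
gcd(10, 25) = 5
Since 5 divides 5, solutions exist.

Step 2: Apply extended Euclidean algorithm to find gcd.
We find integers such that 10*x0 + 25*y0 = 5

Step 3: Scale the particular solution.
Multiply by 5/5 = 1:
j = -2, k = 1

Step 4: Verify.
10*(-2) + 25*(1) = 5 = 5 ✓

j = -2, k = 1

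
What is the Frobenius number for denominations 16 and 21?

For two coprime denominations a and b, the Frobenius number (largest value not representable as a non-negative combination) is ab - a - b.
Here gcd(16, 21) = 1, so they are coprime.
F(16, 21) = 16·21 - 16 - 21 = 336 - 37 = 299

299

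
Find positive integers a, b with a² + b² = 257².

We need a² + b² = 257² = 66049.
Trying: 255² + 32² = 65025 + 1024 = 66049 ✓

(255, 32, 257)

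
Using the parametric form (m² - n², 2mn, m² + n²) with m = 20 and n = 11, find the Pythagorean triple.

a = m² - n² = 20² - 11² = 400 - 121 = 279
b = 2mn = 2·20·11 = 440
c = m² + n² = 400 + 121 = 521
Verify: 279² + 440² = 77841 + 193600 = 271441 = 521² ✓

(279, 440, 521)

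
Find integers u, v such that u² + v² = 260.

We need to find integers u, v > 0 such that u² + v² = 260.
Trying u = 2: v² = 260 - 2² = 260 - 4 = 256
v = 16
Check: 2² + 16² = 4 + 256 = 260 ✓

260 = 2² + 16²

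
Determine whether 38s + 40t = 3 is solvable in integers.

Step 1: Compute gcd(38, 40).
gcd(38, 40) = 2

Step 2: Check divisibility.
Does 2 divide 3? 3 = 2 x 1 + 1, so no.

By the theorem on linear Diophantine equations, 38s + 40t = 3 has integer solutions if and only if gcd(38, 40) divides 3. Since 2 does not divide 3, no solutions exist.

No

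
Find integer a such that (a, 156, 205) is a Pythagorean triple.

a² = c² - b² = 205² - 156² = 42025 - 24336 = 17689
a = sqrt(17689) = 133

133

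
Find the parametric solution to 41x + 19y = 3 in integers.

Step 1: Compute gcd(41, 19) = 1.
Since 1 divides 3, solutions exist.

Step 2: Find a particular solution using extended Euclidean algorithm.
We get x₀ = -18, y₀ = 39.
Check: 41*-18 + 19*39 = 3 = 3 ✓

Step 3: Write the general solution.
x = -18 + (19/1)t = -18 + 19t
y = 39 - (41/1)t = 39 - 41t
for any integer t.

x = -18 + 19t, y = 39 - 41t for integer t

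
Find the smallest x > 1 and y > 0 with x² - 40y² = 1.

We seek the smallest positive integers (x, y) with x² - 40y² = 1, i.e., x² = 40y² + 1.
Try successive y values:
y = 1: x² = 40·1² + 1 = 41, not a perfect square
y = 2: x² = 40·2² + 1 = 161, not a perfect square
y = 3: x² = 40·3² + 1 = 361, x = 19 ✓

Verify: 19² - 40·3² = 361 - 360 = 1 ✓

x = 19, y = 3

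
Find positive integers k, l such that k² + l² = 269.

Search for k with 269 - k² a perfect square.
k = 10: 269 - 10² = 269 - 100 = 169 = 13² ✓
So k = 10, l = 13.

k = 10, l = 13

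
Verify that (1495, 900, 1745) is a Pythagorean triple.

Compute a² + b²:
1495² + 900² = 2235025 + 810000 = 3045025
Compute c²:
1745² = 3045025
Since 3045025 = 3045025, it is a Pythagorean triple.

Yes, it is a Pythagorean triple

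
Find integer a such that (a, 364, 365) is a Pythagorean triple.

a² = c² - b² = 365² - 364² = 133225 - 132496 = 729
a = sqrt(729) = 27

27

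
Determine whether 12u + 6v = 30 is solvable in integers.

Step 1: Compute gcd(12, 6).
gcd(12, 6) = 6

Step 2: Check divisibility.
Does 6 divide 30? 30 = 6 x 5, so yes.

By the theorem on linear Diophantine equations, 12u + 6v = 30 has integer solutions if and only if gcd(12, 6) divides 30. Since 6 | 30, solutions exist.

Yes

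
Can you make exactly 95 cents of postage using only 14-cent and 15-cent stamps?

We need non-negative x, y with 14x + 15y = 95.
gcd(14, 15) = 1 divides 95, so integer solutions exist, but checking x = 0..6 shows none with y ≥ 0.
So 95 cannot be made with non-negative stamp counts.

No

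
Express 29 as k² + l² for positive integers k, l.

We need to find integers k, l > 0 such that k² + l² = 29.
Trying k = 2: l² = 29 - 2² = 29 - 4 = 25
l = 5
Check: 2² + 5² = 4 + 25 = 29 ✓

29 = 2² + 5²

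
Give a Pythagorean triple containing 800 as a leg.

We need the other leg and hypotenuse such that 800² + x² = c².
Take x = 1122, c = 1378: 800² + 1122² = 640000 + 1258884 = 1898884 = 1378² ✓
Triple: (1122, 800, 1378)

(1122, 800, 1378)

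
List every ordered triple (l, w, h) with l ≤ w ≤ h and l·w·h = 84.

Iterate l from 1 to ⌊84^(1/3)⌋. For each l dividing 84, iterate w ≥ l with w dividing 84/l, and set h = 84/(l·w).
Triples found (10): (1×1×84), (1×2×42), (1×3×28), (1×4×21), (1×6×14), (1×7×12), (2×2×21), (2×3×14), (2×6×7), (3×4×7)

(1×1×84), (1×2×42), (1×3×28), (1×4×21), (1×6×14), (1×7×12), (2×2×21), (2×3×14), (2×6×7), (3×4×7)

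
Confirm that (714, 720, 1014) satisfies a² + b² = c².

Compute a² + b² = 714² + 720² = 509796 + 518400 = 1028196
Compute c² = 1014² = 1028196
Since 1028196 = 1028196, confirmed.

Yes, it is a Pythagorean triple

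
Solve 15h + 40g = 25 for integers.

Step 1: Check solvability.
gcd(15, 40) = 5
Since 5 divides 25, solutions exist.

Step 2: Apply extended Euclidean algorithm to find gcd.
We find integers such that 15*x0 + 40*y0 = 5

Step 3: Scale the particular solution.
Multiply by 25/5 = 5:
h = 15, g = -5

Step 4: Verify.
15*(15) + 40*(-5) = 25 = 25 ✓

h = 15, g = -5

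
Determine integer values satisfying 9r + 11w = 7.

Step 1: Check solvability.
gcd(9, 11) = 1
Since 1 divides 7, solutions exist.

Step 2: Apply extended Euclidean algorithm to find gcd.
We find integers such that 9*x0 + 11*y0 = 1

Step 3: Scale the particular solution.
Multiply by 7/1 = 7:
r = 35, w = -28

Step 4: Verify.
9*(35) + 11*(-28) = 7 = 7 ✓

r = 35, w = -28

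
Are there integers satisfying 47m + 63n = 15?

Step 1: Compute gcd(47, 63).
gcd(47, 63) = 1

Step 2: Check divisibility.
Does 1 divide 15? 15 = 1 x 15, so yes.

By the theorem on linear Diophantine equations, 47m + 63n = 15 has integer solutions if and only if gcd(47, 63) divides 15. Since 1 | 15, solutions exist.

Yes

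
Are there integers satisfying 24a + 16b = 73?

Step 1: Compute gcd(24, 16).
gcd(24, 16) = 8

Step 2: Check divisibility.
Does 8 divide 73? 73 = 8 x 9 + 1, so no.

By the theorem on linear Diophantine equations, 24a + 16b = 73 has integer solutions if and only if gcd(24, 16) divides 73. Since 8 does not divide 73, no solutions exist.

No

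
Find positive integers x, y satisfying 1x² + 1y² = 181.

Try small values of x and check whether (181 - 1x²)/1 is a perfect square.
x = 10: 1·10² = 100, so 1y² = 181 - 100 = 81, giving y² = 81, y = 9.
Check: 1·10² + 1·9² = 100 + 81 = 181 ✓

x = 10, y = 9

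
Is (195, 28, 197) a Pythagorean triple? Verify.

Compute a² + b² = 195² + 28² = 38025 + 784 = 38809
Compute c² = 197² = 38809
Since 38809 = 38809, confirmed.

Yes, it is a Pythagorean triple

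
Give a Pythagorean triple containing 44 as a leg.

We need the other leg and hypotenuse such that 44² + x² = c².
Take x = 483, c = 485: 44² + 483² = 1936 + 233289 = 235225 = 485² ✓
Triple: (483, 44, 485)

(483, 44, 485)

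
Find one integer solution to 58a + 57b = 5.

Step 1: Check solvability.
gcd(58, 57) = 1
Since 1 divides 5, solutions exist.

Step 2: Apply extended Euclidean algorithm to find gcd.
We find integers such that 58*x0 + 57*y0 = 1

Step 3: Scale the particular solution.
Multiply by 5/1 = 5:
a = 5, b = -5

Step 4: Verify.
58*(5) + 57*(-5) = 5 = 5 ✓

a = 5, b = -5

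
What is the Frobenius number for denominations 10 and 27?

For two coprime denominations a and b, the Frobenius number (largest value not representable as a non-negative combination) is ab - a - b.
Here gcd(10, 27) = 1, so they are coprime.
F(10, 27) = 10·27 - 10 - 27 = 270 - 37 = 233

233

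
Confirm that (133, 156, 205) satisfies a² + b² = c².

Compute a² + b² = 133² + 156² = 17689 + 24336 = 42025
Compute c² = 205² = 42025
Since 42025 = 42025, confirmed.

Yes, it is a Pythagorean triple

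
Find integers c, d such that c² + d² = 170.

We need to find integers c, d > 0 such that c² + d² = 170.
Trying c = 1: d² = 170 - 1² = 170 - 1 = 169
d = 13
Check: 1² + 13² = 1 + 169 = 170 ✓

170 = 1² + 13²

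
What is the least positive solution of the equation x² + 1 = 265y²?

We need x² = 265y² - 1. Try successive y:
y = 1: x² = 265·1² - 1 = 264, not a perfect square
y = 2: x² = 265·2² - 1 = 1059, not a perfect square
y = 3: x² = 265·3² - 1 = 2384, not a perfect square
...
y = 373: x² = 265·373² - 1 = 36869184 = 6072² ✓
Check: 6072² - 265·373² = 36869184 - 36869185 = -1 ✓

x = 6072, y = 373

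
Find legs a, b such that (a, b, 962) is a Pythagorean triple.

We need a² + b² = 962² = 925444.
Trying: 62² + 960² = 3844 + 921600 = 925444 ✓

(62, 960, 962)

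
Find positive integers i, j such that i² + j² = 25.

Search for i with 25 - i² a perfect square.
i = 3: 25 - 3² = 25 - 9 = 16 = 4² ✓
So i = 3, j = 4.

i = 3, j = 4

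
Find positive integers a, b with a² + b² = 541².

We need a² + b² = 541² = 292681.
Trying: 341² + 420² = 116281 + 176400 = 292681 ✓

(341, 420, 541)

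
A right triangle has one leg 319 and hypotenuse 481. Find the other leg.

b² = c² - a² = 231361 - 101761 = 129600
b = 360

360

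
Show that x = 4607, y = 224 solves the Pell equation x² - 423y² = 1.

Compute x² = 4607² = 21224449
Compute 423y² = 423·224² = 423·50176 = 21224448
x² - 423y² = 21224449 - 21224448 = 1
Since this equals 1, (4607, 224) is a solution.

Yes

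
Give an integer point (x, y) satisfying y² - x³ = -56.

Try small integer x values and check whether x³ - 56 is a perfect square.
x = 18: x³ - 56 = 18³ - 56 = 5832 - 56 = 5776
Is 5776 a perfect square? 76² = 5776 ✓
So (x, y) = (18, 76) is a solution.

x = 18, y = 76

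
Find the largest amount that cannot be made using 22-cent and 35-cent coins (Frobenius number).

For two coprime denominations a and b, the Frobenius number (largest value not representable as a non-negative combination) is ab - a - b.
Here gcd(22, 35) = 1, so they are coprime.
F(22, 35) = 22·35 - 22 - 35 = 770 - 57 = 713

713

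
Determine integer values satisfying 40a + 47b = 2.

Step 1: Check solvability.
gcd(40, 47) = 1
Since 1 divides 2, solutions exist.

Step 2: Apply extended Euclidean algorithm to find gcd.
We find integers such that 40*x0 + 47*y0 = 1

Step 3: Scale the particular solution.
Multiply by 2/1 = 2:
a = 40, b = -34

Step 4: Verify.
40*(40) + 47*(-34) = 2 = 2 ✓

a = 40, b = -34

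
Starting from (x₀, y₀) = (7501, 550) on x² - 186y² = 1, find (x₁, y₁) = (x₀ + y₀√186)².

Solutions to x² - Dy² = 1 are generated by powers of (x₀ + y₀√D).
The next solution satisfies x₁ + y₁√186 = (x₀ + y₀√186)², giving:
x₁ = x₀² + 186y₀² = 7501² + 186·550² = 56265001 + 56265000 = 112530001
y₁ = 2x₀y₀ = 2·7501·550 = 8251100

Verify: 112530001² - 186·8251100² = 12663001125060001 - 12663001125060000 = 1 ✓

x = 112530001, y = 8251100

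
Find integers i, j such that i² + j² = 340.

We need to find integers i, j > 0 such that i² + j² = 340.
Trying i = 4: j² = 340 - 4² = 340 - 16 = 324
j = 18
Check: 4² + 18² = 16 + 324 = 340 ✓

340 = 4² + 18²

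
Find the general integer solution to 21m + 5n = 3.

Step 1: Compute gcd(21, 5) = 1.
Since 1 divides 3, solutions exist.

Step 2: Find a particular solution using extended Euclidean algorithm.
We get m₀ = 3, n₀ = -12.
Check: 21*3 + 5*-12 = 3 = 3 ✓

Step 3: Write the general solution.
m = 3 + (5/1)t = 3 + 5t
n = -12 - (21/1)t = -12 - 21t
for any integer t.

m = 3 + 5t, n = -12 - 21t for integer t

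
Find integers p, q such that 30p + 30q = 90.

Step 1: Check solvability.
gcd(30, 30) = 30
Since 30 divides 90, solutions exist.

Step 2: Apply extended Euclidean algorithm to find gcd.
We find integers such that 30*x0 + 30*y0 = 30

Step 3: Scale the particular solution.
Multiply by 90/30 = 3:
p = 0, q = 3

Step 4: Verify.
30*(0) + 30*(3) = 90 = 90 ✓

p = 0, q = 3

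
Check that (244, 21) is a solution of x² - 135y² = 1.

Compute x² = 244² = 59536
Compute 135y² = 135·21² = 135·441 = 59535
x² - 135y² = 59536 - 59535 = 1
Since this equals 1, (244, 21) is a solution.

Yes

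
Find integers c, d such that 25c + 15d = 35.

Step 1: Check solvability.
gcd(25, 15) = 5
Since 5 divides 35, solutions exist.

Step 2: Apply extended Euclidean algorithm to find gcd.
We find integers such that 25*x0 + 15*y0 = 5

Step 3: Scale the particular solution.
Multiply by 35/5 = 7:
c = -7, d = 14

Step 4: Verify.
25*(-7) + 15*(14) = 35 = 35 ✓

c = -7, d = 14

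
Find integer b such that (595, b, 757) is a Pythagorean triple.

b² = c² - a² = 757² - 595² = 573049 - 354025 = 219024
b = sqrt(219024) = 468

468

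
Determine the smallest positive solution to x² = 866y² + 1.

We seek the smallest positive integers (x, y) with x² - 866y² = 1, i.e., x² = 866y² + 1.
Try successive y values:
y = 1: x² = 866·1² + 1 = 867, not a perfect square
y = 2: x² = 866·2² + 1 = 3465, not a perfect square
y = 3: x² = 866·3² + 1 = 7795, not a perfect square
... continuing the search (or via continued fractions) ...
y = 1442: x² = 866·1442² + 1 = 1800729225, x = 42435 ✓

Verify: 42435² - 866·1442² = 1800729225 - 1800729224 = 1 ✓

x = 42435, y = 1442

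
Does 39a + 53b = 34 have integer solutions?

Step 1: Compute gcd(39, 53).
gcd(39, 53) = 1

Step 2: Check divisibility.
Does 1 divide 34? 34 = 1 x 34, so yes.

By the theorem on linear Diophantine equations, 39a + 53b = 34 has integer solutions if and only if gcd(39, 53) divides 34. Since 1 | 34, solutions exist.

Yes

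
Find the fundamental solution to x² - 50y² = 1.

We seek the smallest positive integers (x, y) with x² - 50y² = 1, i.e., x² = 50y² + 1.
Try successive y values:
y = 1: x² = 50·1² + 1 = 51, not a perfect square
y = 2: x² = 50·2² + 1 = 201, not a perfect square
y = 3: x² = 50·3² + 1 = 451, not a perfect square
... continuing the search (or via continued fractions) ...
y = 14: x² = 50·14² + 1 = 9801, x = 99 ✓

Verify: 99² - 50·14² = 9801 - 9800 = 1 ✓

x = 99, y = 14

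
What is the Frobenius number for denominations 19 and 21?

For two coprime denominations a and b, the Frobenius number (largest value not representable as a non-negative combination) is ab - a - b.
Here gcd(19, 21) = 1, so they are coprime.
F(19, 21) = 19·21 - 19 - 21 = 399 - 40 = 359

359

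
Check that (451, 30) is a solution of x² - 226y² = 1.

Compute x² = 451² = 203401
Compute 226y² = 226·30² = 226·900 = 203400
x² - 226y² = 203401 - 203400 = 1
Since this equals 1, (451, 30) is a solution.

Yes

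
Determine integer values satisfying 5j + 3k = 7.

Step 1: Check solvability.
gcd(5, 3) = 1
Since 1 divides 7, solutions exist.

Step 2: Apply extended Euclidean algorithm to find gcd.
We find integers such that 5*x0 + 3*y0 = 1

Step 3: Scale the particular solution.
Multiply by 7/1 = 7:
j = -7, k = 14

Step 4: Verify.
5*(-7) + 3*(14) = 7 = 7 ✓

j = -7, k = 14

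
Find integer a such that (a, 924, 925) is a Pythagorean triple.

a² = c² - b² = 925² - 924² = 855625 - 853776 = 1849
a = sqrt(1849) = 43

43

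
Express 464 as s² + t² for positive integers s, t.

We need to find integers s, t > 0 such that s² + t² = 464.
Trying s = 8: t² = 464 - 8² = 464 - 64 = 400
t = 20
Check: 8² + 20² = 64 + 400 = 464 ✓

464 = 8² + 20²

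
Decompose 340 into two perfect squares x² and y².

We need to find integers x, y > 0 such that x² + y² = 340.
Trying x = 4: y² = 340 - 4² = 340 - 16 = 324
y = 18
Check: 4² + 18² = 16 + 324 = 340 ✓

340 = 4² + 18²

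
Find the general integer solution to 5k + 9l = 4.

Step 1: Compute gcd(5, 9) = 1.
Since 1 divides 4, solutions exist.

Step 2: Find a particular solution using extended Euclidean algorithm.
We get k₀ = 8, l₀ = -4.
Check: 5*8 + 9*-4 = 4 = 4 ✓

Step 3: Write the general solution.
k = 8 + (9/1)t = 8 + 9t
l = -4 - (5/1)t = -4 - 5t
for any integer t.

k = 8 + 9t, l = -4 - 5t for integer t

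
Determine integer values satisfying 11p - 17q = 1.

Step 1: Check solvability.
gcd(11, 17) = 1
Since 1 divides 1, solutions exist.

Step 2: Apply extended Euclidean algorithm to find gcd.
We find integers such that 11*x0 + 17*y0 = 1

Step 3: Scale the particular solution.
Multiply by 1/1 = 1:
p = -3, q = -2

Step 4: Verify.
11*(-3) - 17*(-2) = 1 = 1 ✓

p = -3, q = -2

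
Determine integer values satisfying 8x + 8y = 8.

Step 1: Check solvability.
gcd(8, 8) = 8
Since 8 divides 8, solutions exist.

Step 2: Apply extended Euclidean algorithm to find gcd.
We find integers such that 8*x0 + 8*y0 = 8

Step 3: Scale the particular solution.
Multiply by 8/8 = 1:
x = 0, y = 1

Step 4: Verify.
8*(0) + 8*(1) = 8 = 8 ✓

x = 0, y = 1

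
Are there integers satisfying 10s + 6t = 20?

Step 1: Compute gcd(10, 6).
gcd(10, 6) = 2

Step 2: Check divisibility.
Does 2 divide 20? 20 = 2 x 10, so yes.

By the theorem on linear Diophantine equations, 10s + 6t = 20 has integer solutions if and only if gcd(10, 6) divides 20. Since 2 | 20, solutions exist.

Yes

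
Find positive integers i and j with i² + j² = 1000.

We need to find integers i, j > 0 such that i² + j² = 1000.
Trying i = 10: j² = 1000 - 10² = 1000 - 100 = 900
j = 30
Check: 10² + 30² = 100 + 900 = 1000 ✓

1000 = 10² + 30²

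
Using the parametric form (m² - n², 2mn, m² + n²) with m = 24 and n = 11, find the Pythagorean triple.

a = m² - n² = 24² - 11² = 576 - 121 = 455
b = 2mn = 2·24·11 = 528
c = m² + n² = 576 + 121 = 697
Verify: 455² + 528² = 207025 + 278784 = 485809 = 697² ✓

(455, 528, 697)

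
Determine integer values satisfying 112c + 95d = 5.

Step 1: Check solvability.
gcd(112, 95) = 1
Since 1 divides 5, solutions exist.

Step 2: Apply extended Euclidean algorithm to find gcd.
We find integers such that 112*x0 + 95*y0 = 1

Step 3: Scale the particular solution.
Multiply by 5/1 = 5:
c = 140, d = -165

Step 4: Verify.
112*(140) + 95*(-165) = 5 = 5 ✓

c = 140, d = -165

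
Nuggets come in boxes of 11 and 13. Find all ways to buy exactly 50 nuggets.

We need non-negative integers (x, y) with 11x + 13y = 50.
For each x in 0..4, check if 50 - 11x is a non-negative multiple of 13.
x = 1: 13y = 39, y = 3 ✓

(1 boxes of 11, 3 boxes of 13)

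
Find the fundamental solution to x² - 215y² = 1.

We seek the smallest positive integers (x, y) with x² - 215y² = 1, i.e., x² = 215y² + 1.
Try successive y values:
y = 1: x² = 215·1² + 1 = 216, not a perfect square
y = 2: x² = 215·2² + 1 = 861, not a perfect square
y = 3: x² = 215·3² + 1 = 1936, x = 44 ✓

Verify: 44² - 215·3² = 1936 - 1935 = 1 ✓

x = 44, y = 3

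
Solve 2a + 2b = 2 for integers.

Step 1: Check solvability.
gcd(2, 2) = 2
Since 2 divides 2, solutions exist.

Step 2: Apply extended Euclidean algorithm to find gcd.
We find integers such that 2*x0 + 2*y0 = 2

Step 3: Scale the particular solution.
Multiply by 2/2 = 1:
a = 0, b = 1

Step 4: Verify.
2*(0) + 2*(1) = 2 = 2 ✓

a = 0, b = 1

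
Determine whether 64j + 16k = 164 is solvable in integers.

Step 1: Compute gcd(64, 16).
gcd(64, 16) = 16

Step 2: Check divisibility.
Does 16 divide 164? 164 = 16 x 10 + 4, so no.

By the theorem on linear Diophantine equations, 64j + 16k = 164 has integer solutions if and only if gcd(64, 16) divides 164. Since 16 does not divide 164, no solutions exist.

No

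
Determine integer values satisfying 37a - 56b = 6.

Step 1: Check solvability.
gcd(37, 56) = 1
Since 1 divides 6, solutions exist.

Step 2: Apply extended Euclidean algorithm to find gcd.
We find integers such that 37*x0 + 56*y0 = 1

Step 3: Scale the particular solution.
Multiply by 6/1 = 6:
a = -18, b = -12

Step 4: Verify.
37*(-18) - 56*(-12) = 6 = 6 ✓

a = -18, b = -12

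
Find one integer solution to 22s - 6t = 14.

Step 1: Check solvability.
gcd(22, 6) = 2
Since 2 divides 14, solutions exist.

Step 2: Apply extended Euclidean algorithm to find gcd.
We find integers such that 22*x0 + 6*y0 = 2

Step 3: Scale the particular solution.
Multiply by 14/2 = 7:
s = -7, t = -28

Step 4: Verify.
22*(-7) - 6*(-28) = 14 = 14 ✓

s = -7, t = -28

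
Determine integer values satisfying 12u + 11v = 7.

Step 1: Check solvability.
gcd(12, 11) = 1
Since 1 divides 7, solutions exist.

Step 2: Apply extended Euclidean algorithm to find gcd.
We find integers such that 12*x0 + 11*y0 = 1

Step 3: Scale the particular solution.
Multiply by 7/1 = 7:
u = 7, v = -7

Step 4: Verify.
12*(7) + 11*(-7) = 7 = 7 ✓

u = 7, v = -7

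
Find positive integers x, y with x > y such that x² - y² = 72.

Factor: x² - y² = (x+y)(x-y) = 72.
We need two factors of 72 with the same parity.
Use x+y = 36 and x-y = 2 (product 36·2 = 72).
Adding: 2x = 38, so x = 19.
Subtracting: 2y = 34, so y = 17.
Check: 19² - 17² = 361 - 289 = 72 ✓

x = 19, y = 17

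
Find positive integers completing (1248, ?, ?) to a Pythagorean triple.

We need the other leg and hypotenuse such that 1248² + x² = c².
Take x = 261, c = 1275: 1248² + 261² = 1557504 + 68121 = 1625625 = 1275² ✓
Triple: (261, 1248, 1275)

(261, 1248, 1275)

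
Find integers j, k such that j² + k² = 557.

We need to find integers j, k > 0 such that j² + k² = 557.
Trying j = 14: k² = 557 - 14² = 557 - 196 = 361
k = 19
Check: 14² + 19² = 196 + 361 = 557 ✓

557 = 14² + 19²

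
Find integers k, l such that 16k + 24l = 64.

Step 1: Check solvability.
gcd(16, 24) = 8
Since 8 divides 64, solutions exist.

Step 2: Apply extended Euclidean algorithm to find gcd.
We find integers such that 16*x0 + 24*y0 = 8

Step 3: Scale the particular solution.
Multiply by 64/8 = 8:
k = -8, l = 8

Step 4: Verify.
16*(-8) + 24*(8) = 64 = 64 ✓

k = -8, l = 8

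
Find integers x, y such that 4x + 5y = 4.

Step 1: Check solvability.
gcd(4, 5) = 1
Since 1 divides 4, solutions exist.

Step 2: Apply extended Euclidean algorithm to find gcd.
We find integers such that 4*x0 + 5*y0 = 1

Step 3: Scale the particular solution.
Multiply by 4/1 = 4:
x = -4, y = 4

Step 4: Verify.
4*(-4) + 5*(4) = 4 = 4 ✓

x = -4, y = 4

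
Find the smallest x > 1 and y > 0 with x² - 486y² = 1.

We seek the smallest positive integers (x, y) with x² - 486y² = 1, i.e., x² = 486y² + 1.
Try successive y values:
y = 1: x² = 486·1² + 1 = 487, not a perfect square
y = 2: x² = 486·2² + 1 = 1945, not a perfect square
y = 3: x² = 486·3² + 1 = 4375, not a perfect square
... continuing the search (or via continued fractions) ...
y = 22: x² = 486·22² + 1 = 235225, x = 485 ✓

Verify: 485² - 486·22² = 235225 - 235224 = 1 ✓

x = 485, y = 22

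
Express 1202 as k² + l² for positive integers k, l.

We need to find integers k, l > 0 such that k² + l² = 1202.
Trying k = 19: l² = 1202 - 19² = 1202 - 361 = 841
l = 29
Check: 19² + 29² = 361 + 841 = 1202 ✓

1202 = 19² + 29²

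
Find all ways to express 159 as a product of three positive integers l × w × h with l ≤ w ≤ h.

Iterate l from 1 to ⌊159^(1/3)⌋. For each l dividing 159, iterate w ≥ l with w dividing 159/l, and set h = 159/(l·w).
Triples found (2): (1×1×159), (1×3×53)

(1×1×159), (1×3×53)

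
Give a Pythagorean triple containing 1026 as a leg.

We need the other leg and hypotenuse such that 1026² + x² = c².
Take x = 840, c = 1326: 1026² + 840² = 1052676 + 705600 = 1758276 = 1326² ✓
Triple: (1026, 840, 1326)

(1026, 840, 1326)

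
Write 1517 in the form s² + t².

We need to find integers s, t > 0 such that s² + t² = 1517.
Trying s = 19: t² = 1517 - 19² = 1517 - 361 = 1156
t = 34
Check: 19² + 34² = 361 + 1156 = 1517 ✓

1517 = 19² + 34²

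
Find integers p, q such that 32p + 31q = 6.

Step 1: Check solvability.
gcd(32, 31) = 1
Since 1 divides 6, solutions exist.

Step 2: Apply extended Euclidean algorithm to find gcd.
We find integers such that 32*x0 + 31*y0 = 1

Step 3: Scale the particular solution.
Multiply by 6/1 = 6:
p = 6, q = -6

Step 4: Verify.
32*(6) + 31*(-6) = 6 = 6 ✓

p = 6, q = -6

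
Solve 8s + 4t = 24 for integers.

Step 1: Check solvability.
gcd(8, 4) = 4
Since 4 divides 24, solutions exist.

Step 2: Apply extended Euclidean algorithm to find gcd.
We find integers such that 8*x0 + 4*y0 = 4

Step 3: Scale the particular solution.
Multiply by 24/4 = 6:
s = 0, t = 6

Step 4: Verify.
8*(0) + 4*(6) = 24 = 24 ✓

s = 0, t = 6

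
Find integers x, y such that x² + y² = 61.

We need to find integers x, y > 0 such that x² + y² = 61.
Trying x = 5: y² = 61 - 5² = 61 - 25 = 36
y = 6
Check: 5² + 6² = 25 + 36 = 61 ✓

61 = 5² + 6²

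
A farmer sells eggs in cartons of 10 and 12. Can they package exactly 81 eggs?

We need non-negative a, b with 10a + 12b = 81.
gcd(10, 12) = 2, and 2 does not divide 81.
No integer solutions exist.

No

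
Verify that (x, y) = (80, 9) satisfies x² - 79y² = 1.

Compute x² = 80² = 6400
Compute 79y² = 79·9² = 79·81 = 6399
x² - 79y² = 6400 - 6399 = 1
Since this equals 1, (80, 9) is a solution.

Yes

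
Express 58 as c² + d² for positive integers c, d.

We need to find integers c, d > 0 such that c² + d² = 58.
Trying c = 3: d² = 58 - 3² = 58 - 9 = 49
d = 7
Check: 3² + 7² = 9 + 49 = 58 ✓

58 = 3² + 7²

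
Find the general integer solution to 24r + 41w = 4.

Step 1: Compute gcd(24, 41) = 1.
Since 1 divides 4, solutions exist.

Step 2: Find a particular solution using extended Euclidean algorithm.
We get r₀ = 48, w₀ = -28.
Check: 24*48 + 41*-28 = 4 = 4 ✓

Step 3: Write the general solution.
r = 48 + (41/1)t = 48 + 41t
w = -28 - (24/1)t = -28 - 24t
for any integer t.

r = 48 + 41t, w = -28 - 24t for integer t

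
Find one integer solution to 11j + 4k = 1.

Step 1: Check solvability.
gcd(11, 4) = 1
Since 1 divides 1, solutions exist.

Step 2: Apply extended Euclidean algorithm to find gcd.
We find integers such that 11*x0 + 4*y0 = 1

Step 3: Scale the particular solution.
Multiply by 1/1 = 1:
j = -1, k = 3

Step 4: Verify.
11*(-1) + 4*(3) = 1 = 1 ✓

j = -1, k = 3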